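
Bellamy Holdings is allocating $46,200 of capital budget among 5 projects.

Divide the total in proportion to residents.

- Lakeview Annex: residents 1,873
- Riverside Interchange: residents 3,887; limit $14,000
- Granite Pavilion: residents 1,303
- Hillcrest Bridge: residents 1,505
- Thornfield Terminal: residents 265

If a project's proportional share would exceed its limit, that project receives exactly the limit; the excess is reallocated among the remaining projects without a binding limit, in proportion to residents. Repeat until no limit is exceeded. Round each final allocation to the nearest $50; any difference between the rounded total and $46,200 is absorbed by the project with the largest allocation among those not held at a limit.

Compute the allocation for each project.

Residents total: 8,833.
Unconstrained shares: Lakeview Annex 9,796.51; Riverside Interchange 20,330.51; Granite Pavilion 6,815.19; Hillcrest Bridge 7,871.73; Thornfield Terminal 1,386.05.
Held at cap: Riverside Interchange ($14,000); balance $32,200 reallocated over remaining residents 4,946.
Redistributed shares: Lakeview Annex 12,193.81 → $12,200; Granite Pavilion 8,482.94 → $8,500; Hillcrest Bridge 9,798.02 → $9,800; Thornfield Terminal 1,725.23 → $1,750.
Rounding difference −$50 applied to Lakeview Annex → $12,150.

Lakeview Annex: $12,150 | Riverside Interchange: $14,000 | Granite Pavilion: $8,500 | Hillcrest Bridge: $9,800 | Thornfield Terminal: $1,750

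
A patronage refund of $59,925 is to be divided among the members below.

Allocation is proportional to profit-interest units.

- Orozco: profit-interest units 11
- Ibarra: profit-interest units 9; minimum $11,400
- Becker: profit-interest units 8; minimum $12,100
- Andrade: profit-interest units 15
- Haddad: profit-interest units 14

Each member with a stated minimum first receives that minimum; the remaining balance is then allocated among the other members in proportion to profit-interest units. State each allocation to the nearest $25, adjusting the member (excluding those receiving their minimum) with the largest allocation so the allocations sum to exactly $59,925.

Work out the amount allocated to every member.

Orozco: $10,025 | Ibarra: $11,400 | Becker: $12,100 | Andrade: $13,650 | Haddad: $12,750

Guaranteed amounts: Ibarra $11,400; Becker $12,100. Remaining pool $36,425.
Remaining pool split over remaining profit-interest units 40: Orozco 10,016.88 → $10,025; Andrade 13,659.38 → $13,650; Haddad 12,748.75 → $12,750.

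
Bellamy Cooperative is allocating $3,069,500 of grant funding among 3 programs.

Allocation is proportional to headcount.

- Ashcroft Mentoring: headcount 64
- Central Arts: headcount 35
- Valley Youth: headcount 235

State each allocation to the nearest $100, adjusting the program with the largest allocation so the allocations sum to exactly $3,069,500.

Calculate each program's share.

Ashcroft Mentoring: $588,200; Central Arts: $321,700; Valley Youth: $2,159,600

Combined headcount = 334.
Unrounded shares: Ashcroft Mentoring 64/334 × $3,069,500 = 588,167.66; Central Arts 35/334 × $3,069,500 = 321,654.19; Valley Youth 235/334 × $3,069,500 = 2,159,678.14.
Rounded to nearest $100: Ashcroft Mentoring $588,200; Central Arts $321,700; Valley Youth $2,159,700. Sum = $3,069,600.
Difference $3,069,500 − $3,069,600 = −$100 applied to largest allocation (Valley Youth): Valley Youth becomes $2,159,600.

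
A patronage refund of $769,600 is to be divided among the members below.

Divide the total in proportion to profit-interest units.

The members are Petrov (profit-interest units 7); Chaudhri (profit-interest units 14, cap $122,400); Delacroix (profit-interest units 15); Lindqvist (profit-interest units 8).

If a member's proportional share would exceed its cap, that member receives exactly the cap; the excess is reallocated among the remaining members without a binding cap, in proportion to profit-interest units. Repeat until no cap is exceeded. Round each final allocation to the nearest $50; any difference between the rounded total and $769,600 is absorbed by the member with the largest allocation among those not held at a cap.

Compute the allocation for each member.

Profit-interest units total: 44.
Pro-rata shares before constraints: Petrov 122,436.36; Chaudhri 244,872.73; Delacroix 262,363.64; Lindqvist 139,927.27.
Cap binds for Chaudhri ($122,400); remaining pool $647,200 reallocated over remaining profit-interest units 30.
Redistributed shares: Petrov 151,013.33 → $151,000; Delacroix 323,600.00 → $323,600; Lindqvist 172,586.67 → $172,600.

Petrov: $151,000 · Chaudhri: $122,400 · Delacroix: $323,600 · Lindqvist: $172,600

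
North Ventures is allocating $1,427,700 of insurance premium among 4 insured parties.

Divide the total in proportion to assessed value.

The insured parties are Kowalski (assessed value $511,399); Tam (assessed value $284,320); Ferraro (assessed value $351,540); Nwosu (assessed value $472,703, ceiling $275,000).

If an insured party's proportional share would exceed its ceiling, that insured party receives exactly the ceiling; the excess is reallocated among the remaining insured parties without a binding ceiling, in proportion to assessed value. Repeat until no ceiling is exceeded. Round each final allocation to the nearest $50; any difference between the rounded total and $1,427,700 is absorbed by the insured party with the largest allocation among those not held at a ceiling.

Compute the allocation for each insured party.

Combined assessed value = 1,619,962.
Unconstrained shares: Kowalski 450,704.62; Tam 250,576.04; Ferraro 309,818.17; Nwosu 416,601.18.
Cap binds for Nwosu ($275,000); residual $1,152,700 reallocated over remaining assessed value 1,147,259.
Redistributed shares: Kowalski 513,824.37 → $513,800; Tam 285,668.42 → $285,650; Ferraro 353,207.22 → $353,200.
Rounding difference +$50 applied to Kowalski → $513,850.

Kowalski: $513,850 | Tam: $285,650 | Ferraro: $353,200 | Nwosu: $275,000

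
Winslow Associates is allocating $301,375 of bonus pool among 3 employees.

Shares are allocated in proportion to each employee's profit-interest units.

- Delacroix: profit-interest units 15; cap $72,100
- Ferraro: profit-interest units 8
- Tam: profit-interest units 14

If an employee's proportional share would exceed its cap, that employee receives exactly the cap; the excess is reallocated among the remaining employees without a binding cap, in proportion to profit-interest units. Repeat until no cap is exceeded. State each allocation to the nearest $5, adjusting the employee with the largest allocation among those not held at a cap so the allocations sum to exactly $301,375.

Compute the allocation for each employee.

Delacroix: $72,100; Ferraro: $83,375; Tam: $145,900

Combined profit-interest units = 37.
Proportional shares (ignoring caps): Delacroix 122,179.05; Ferraro 65,162.16; Tam 114,033.78.
Cap binds for Delacroix ($72,100); remaining pool $229,275 reallocated over remaining profit-interest units 22.
Redistributed shares: Ferraro 83,372.73 → $83,375; Tam 145,902.27 → $145,900.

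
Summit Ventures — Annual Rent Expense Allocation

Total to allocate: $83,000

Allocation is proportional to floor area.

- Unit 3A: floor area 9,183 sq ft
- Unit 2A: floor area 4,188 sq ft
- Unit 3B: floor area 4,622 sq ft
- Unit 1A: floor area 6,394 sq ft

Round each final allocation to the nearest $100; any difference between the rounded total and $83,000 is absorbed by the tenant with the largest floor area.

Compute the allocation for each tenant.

Total floor area = 9,183 + 4,188 + 4,622 + 6,394 = 24,387.
Proportional shares: Unit 3A 31,253.91; Unit 2A 14,253.66; Unit 3B 15,730.76; Unit 1A 21,761.68.
At nearest $100: Unit 3A $31,300; Unit 2A $14,300; Unit 3B $15,700; Unit 1A $21,800. Sum = $83,100.
Difference $83,000 − $83,100 = −$100 applied to largest floor area (Unit 3A): Unit 3A becomes $31,200.

Unit 3A: $31,200 · Unit 2A: $14,300 · Unit 3B: $15,700 · Unit 1A: $21,800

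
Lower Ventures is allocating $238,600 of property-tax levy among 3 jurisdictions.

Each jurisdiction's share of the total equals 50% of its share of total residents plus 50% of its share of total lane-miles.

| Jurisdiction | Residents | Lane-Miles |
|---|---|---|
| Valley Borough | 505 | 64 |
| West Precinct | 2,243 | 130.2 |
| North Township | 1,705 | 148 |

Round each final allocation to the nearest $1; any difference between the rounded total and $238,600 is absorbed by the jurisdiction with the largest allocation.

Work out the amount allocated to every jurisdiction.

Valley Borough: $35,842 · West Precinct: $105,483 · North Township: $97,275

Residents total 4,453; lane-miles total 342.2.
Composite weights (50% residents + 50% lane-miles): Valley Borough 0.1502; West Precinct 0.4421; North Township 0.4077.
Unrounded shares: Valley Borough 35,841.52; West Precinct 105,483.23; North Township 97,275.26.
At nearest $1: Valley Borough $35,842; West Precinct $105,483; North Township $97,275. Sum = $238,600.
Rounded total matches; no reconciliation needed.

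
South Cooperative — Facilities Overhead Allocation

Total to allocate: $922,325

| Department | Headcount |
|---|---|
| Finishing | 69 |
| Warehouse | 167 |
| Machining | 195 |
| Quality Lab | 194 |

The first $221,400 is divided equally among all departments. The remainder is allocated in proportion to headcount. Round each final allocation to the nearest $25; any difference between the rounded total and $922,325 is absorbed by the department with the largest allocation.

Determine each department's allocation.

First tranche $221,400 split equally: $55,350 each.
Remainder $700,925 by headcount (total 625): Finishing 77,382.12 → $77,375; Warehouse 187,287.16 → $187,275; Machining 218,688.60 → $218,700; Quality Lab 217,567.12 → $217,575.
Totals: Finishing $55,350 + $77,375 = $132,725; Warehouse $55,350 + $187,275 = $242,625; Machining $55,350 + $218,700 = $274,050; Quality Lab $55,350 + $217,575 = $272,925.

Finishing: $132,725; Warehouse: $242,625; Machining: $274,050; Quality Lab: $272,925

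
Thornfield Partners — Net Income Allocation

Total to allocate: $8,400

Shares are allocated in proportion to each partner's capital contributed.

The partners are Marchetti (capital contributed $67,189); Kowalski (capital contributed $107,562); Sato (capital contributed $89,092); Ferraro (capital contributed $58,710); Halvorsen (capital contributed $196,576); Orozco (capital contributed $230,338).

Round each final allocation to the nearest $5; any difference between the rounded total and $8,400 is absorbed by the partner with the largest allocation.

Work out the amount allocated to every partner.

Capital contributed total: 749,467.
Proportional shares: Marchetti 67,189/749,467 × $8,400 = 753.05; Kowalski 107,562/749,467 × $8,400 = 1,205.55; Sato 89,092/749,467 × $8,400 = 998.54; Ferraro 58,710/749,467 × $8,400 = 658.02; Halvorsen 196,576/749,467 × $8,400 = 2,203.22; Orozco 230,338/749,467 × $8,400 = 2,581.62.
Rounded to nearest $5: Marchetti $755; Kowalski $1,205; Sato $1,000; Ferraro $660; Halvorsen $2,205; Orozco $2,580. Sum = $8,405.
Difference $8,400 − $8,405 = −$5 applied to largest allocation (Orozco): Orozco becomes $2,575.

Marchetti: $755; Kowalski: $1,205; Sato: $1,000; Ferraro: $660; Halvorsen: $2,205; Orozco: $2,575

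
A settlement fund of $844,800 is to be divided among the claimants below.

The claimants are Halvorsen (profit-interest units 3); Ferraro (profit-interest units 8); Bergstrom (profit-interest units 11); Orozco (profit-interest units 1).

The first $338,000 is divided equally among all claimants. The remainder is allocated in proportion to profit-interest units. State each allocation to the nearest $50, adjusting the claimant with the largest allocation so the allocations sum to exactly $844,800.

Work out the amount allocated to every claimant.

First tranche $338,000 split equally: $84,500 each.
Remainder $506,800 by profit-interest units (total 23): Halvorsen 66,104.35 → $66,100; Ferraro 176,278.26 → $176,300; Bergstrom 242,382.61 → $242,400; Orozco 22,034.78 → $22,050.
Rounding difference −$50 on remainder applied to Bergstrom.
Totals: Halvorsen $84,500 + $66,100 = $150,600; Ferraro $84,500 + $176,300 = $260,800; Bergstrom $84,500 + $242,350 = $326,850; Orozco $84,500 + $22,050 = $106,550.

Halvorsen: $150,600; Ferraro: $260,800; Bergstrom: $326,850; Orozco: $106,550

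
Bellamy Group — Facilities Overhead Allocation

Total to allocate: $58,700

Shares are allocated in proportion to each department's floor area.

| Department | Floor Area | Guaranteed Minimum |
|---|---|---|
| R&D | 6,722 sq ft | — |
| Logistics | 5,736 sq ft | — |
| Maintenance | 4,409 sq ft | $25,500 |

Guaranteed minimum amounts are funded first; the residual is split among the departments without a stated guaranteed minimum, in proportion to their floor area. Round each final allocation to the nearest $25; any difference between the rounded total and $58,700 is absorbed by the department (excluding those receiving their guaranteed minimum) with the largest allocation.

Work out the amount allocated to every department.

R&D: $17,925; Logistics: $15,275; Maintenance: $25,500

Minimums first: Maintenance $25,500. Residual $33,200.
Residual split over remaining floor area 12,458: R&D 17,913.82 → $17,925; Logistics 15,286.18 → $15,275.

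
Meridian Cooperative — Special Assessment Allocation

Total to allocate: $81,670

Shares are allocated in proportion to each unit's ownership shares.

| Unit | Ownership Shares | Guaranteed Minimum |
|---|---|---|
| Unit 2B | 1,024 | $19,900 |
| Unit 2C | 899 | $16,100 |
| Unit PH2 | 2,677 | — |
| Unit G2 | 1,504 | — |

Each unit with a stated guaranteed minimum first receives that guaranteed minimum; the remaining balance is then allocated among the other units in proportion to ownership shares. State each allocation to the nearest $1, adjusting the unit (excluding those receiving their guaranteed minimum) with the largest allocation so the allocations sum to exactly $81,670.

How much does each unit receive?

Unit 2B: $19,900; Unit 2C: $16,100; Unit PH2: $29,241; Unit G2: $16,429

Guaranteed amounts: Unit 2B $19,900; Unit 2C $16,100. Balance $45,670.
Balance split over remaining ownership shares 4,181: Unit PH2 29,241.47 → $29,241; Unit G2 16,428.53 → $16,429.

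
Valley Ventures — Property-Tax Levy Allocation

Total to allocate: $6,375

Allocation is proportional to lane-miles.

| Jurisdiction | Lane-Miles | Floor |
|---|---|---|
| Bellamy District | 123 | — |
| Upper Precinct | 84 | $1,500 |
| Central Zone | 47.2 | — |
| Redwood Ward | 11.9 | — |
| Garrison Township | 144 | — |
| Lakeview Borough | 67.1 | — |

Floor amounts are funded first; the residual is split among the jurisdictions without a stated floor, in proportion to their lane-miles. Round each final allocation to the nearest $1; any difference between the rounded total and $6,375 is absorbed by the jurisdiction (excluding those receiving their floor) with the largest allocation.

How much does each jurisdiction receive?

Bellamy District: $1,525 | Upper Precinct: $1,500 | Central Zone: $585 | Redwood Ward: $148 | Garrison Township: $1,785 | Lakeview Borough: $832

Guaranteed amounts: Upper Precinct $1,500. Balance $4,875.
Balance split over remaining lane-miles 393.2: Bellamy District 1,524.99 → $1,525; Central Zone 585.20 → $585; Redwood Ward 147.54 → $148; Garrison Township 1,785.35 → $1,785; Lakeview Borough 831.92 → $832.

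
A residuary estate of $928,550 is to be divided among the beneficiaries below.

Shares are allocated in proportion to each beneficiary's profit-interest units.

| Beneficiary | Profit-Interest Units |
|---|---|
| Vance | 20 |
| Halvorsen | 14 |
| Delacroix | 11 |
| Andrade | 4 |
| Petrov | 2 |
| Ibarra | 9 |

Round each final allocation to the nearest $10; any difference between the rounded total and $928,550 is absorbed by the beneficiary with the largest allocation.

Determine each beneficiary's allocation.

Vance: $309,530 | Halvorsen: $216,660 | Delacroix: $170,230 | Andrade: $61,900 | Petrov: $30,950 | Ibarra: $139,280

Total profit-interest units = 60.
Raw shares: Vance 20/60 × $928,550 = 309,516.67; Halvorsen 14/60 × $928,550 = 216,661.67; Delacroix 11/60 × $928,550 = 170,234.17; Andrade 4/60 × $928,550 = 61,903.33; Petrov 2/60 × $928,550 = 30,951.67; Ibarra 9/60 × $928,550 = 139,282.50.
Rounded to nearest $10: Vance $309,520; Halvorsen $216,660; Delacroix $170,230; Andrade $61,900; Petrov $30,950; Ibarra $139,280. Sum = $928,540.
Difference $928,550 − $928,540 = +$10 applied to largest allocation (Vance): Vance becomes $309,530.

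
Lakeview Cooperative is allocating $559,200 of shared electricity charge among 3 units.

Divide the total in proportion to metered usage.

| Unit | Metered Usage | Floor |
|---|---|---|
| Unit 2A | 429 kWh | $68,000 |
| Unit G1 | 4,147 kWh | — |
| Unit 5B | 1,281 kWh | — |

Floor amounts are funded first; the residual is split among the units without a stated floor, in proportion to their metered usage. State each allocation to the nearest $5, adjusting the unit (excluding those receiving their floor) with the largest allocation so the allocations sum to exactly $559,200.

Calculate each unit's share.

Guaranteed amounts: Unit 2A $68,000. Remaining pool $491,200.
Remaining pool split over remaining metered usage 5,428: Unit G1 375,277.52 → $375,280; Unit 5B 115,922.48 → $115,920.

Unit 2A: $68,000 · Unit G1: $375,280 · Unit 5B: $115,920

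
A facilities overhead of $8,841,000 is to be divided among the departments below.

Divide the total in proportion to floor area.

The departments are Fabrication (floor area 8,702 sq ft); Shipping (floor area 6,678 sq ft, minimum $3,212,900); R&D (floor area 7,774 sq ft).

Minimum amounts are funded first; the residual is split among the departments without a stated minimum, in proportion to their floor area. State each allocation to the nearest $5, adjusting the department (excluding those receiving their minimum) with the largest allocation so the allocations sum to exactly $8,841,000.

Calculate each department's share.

Fabrication: $2,972,550; Shipping: $3,212,900; R&D: $2,655,550

Guaranteed amounts: Shipping $3,212,900. Residual $5,628,100.
Residual split over remaining floor area 16,476: Fabrication 2,972,549.54 → $2,972,550; R&D 2,655,550.46 → $2,655,550.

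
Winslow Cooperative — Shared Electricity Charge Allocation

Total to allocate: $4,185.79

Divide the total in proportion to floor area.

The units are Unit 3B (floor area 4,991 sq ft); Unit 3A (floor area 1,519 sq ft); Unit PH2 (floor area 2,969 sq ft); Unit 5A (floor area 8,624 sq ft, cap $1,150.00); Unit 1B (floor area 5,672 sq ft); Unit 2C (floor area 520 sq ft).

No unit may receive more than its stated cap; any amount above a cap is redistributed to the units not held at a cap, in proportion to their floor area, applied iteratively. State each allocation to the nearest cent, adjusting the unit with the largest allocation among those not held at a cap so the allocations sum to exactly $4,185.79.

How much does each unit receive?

Unit 3B: $966.86 | Unit 3A: $294.26 | Unit PH2: $575.16 | Unit 5A: $1,150.00 | Unit 1B: $1,098.78 | Unit 2C: $100.73

Combined floor area = 24,295.
Pro-rata shares before constraints: Unit 3B 859.9003; Unit 3A 261.7088; Unit PH2 511.5296; Unit 5A 1,485.8305; Unit 1B 977.2299; Unit 2C 89.5909.
Capped: Unit 5A ($1,150.00); remaining pool $3,035.79 reallocated over remaining floor area 15,671.
Shares after redistribution: Unit 3B 966.8578 → $966.86; Unit 3A 294.2611 → $294.26; Unit PH2 575.1554 → $575.16; Unit 1B 1,098.7812 → $1,098.78; Unit 2C 100.7345 → $100.73.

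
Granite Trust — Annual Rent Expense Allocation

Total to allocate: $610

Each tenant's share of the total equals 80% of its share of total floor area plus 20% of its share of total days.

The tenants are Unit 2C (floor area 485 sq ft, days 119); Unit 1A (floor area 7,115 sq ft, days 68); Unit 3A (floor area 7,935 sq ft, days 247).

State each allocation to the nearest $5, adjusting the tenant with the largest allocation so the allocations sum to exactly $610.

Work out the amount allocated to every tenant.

Totals — floor area 15,535, days 434.
Blended shares (80% floor area + 20% days): Unit 2C 0.0798; Unit 1A 0.3977; Unit 3A 0.5225.
Raw shares: Unit 2C 48.69; Unit 1A 242.62; Unit 3A 318.69.
After rounding ($5): Unit 2C $50; Unit 1A $245; Unit 3A $320. Sum = $615.
Difference $610 − $615 = −$5 applied to largest allocation (Unit 3A): Unit 3A becomes $315.

Unit 2C: $50 · Unit 1A: $245 · Unit 3A: $315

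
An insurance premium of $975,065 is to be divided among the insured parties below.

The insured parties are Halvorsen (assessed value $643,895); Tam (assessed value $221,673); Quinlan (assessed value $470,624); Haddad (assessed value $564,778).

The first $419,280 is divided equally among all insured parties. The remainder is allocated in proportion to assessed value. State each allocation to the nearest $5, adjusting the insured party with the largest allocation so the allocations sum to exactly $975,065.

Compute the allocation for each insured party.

Equal tier: $419,280 ÷ 4 = $104,820 apiece.
Remainder $555,785 by assessed value (total 1,900,970): Halvorsen 188,255.04 → $188,255; Tam 64,810.35 → $64,810; Quinlan 137,595.94 → $137,595; Haddad 165,123.67 → $165,125.
Totals: Halvorsen $104,820 + $188,255 = $293,075; Tam $104,820 + $64,810 = $169,630; Quinlan $104,820 + $137,595 = $242,415; Haddad $104,820 + $165,125 = $269,945.

Halvorsen: $293,075 | Tam: $169,630 | Quinlan: $242,415 | Haddad: $269,945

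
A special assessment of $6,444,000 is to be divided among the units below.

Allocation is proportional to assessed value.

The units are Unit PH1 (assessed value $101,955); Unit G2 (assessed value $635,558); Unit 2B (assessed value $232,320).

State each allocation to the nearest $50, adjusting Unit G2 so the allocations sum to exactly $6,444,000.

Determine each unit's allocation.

Unit PH1: $677,450 · Unit G2: $4,222,900 · Unit 2B: $1,543,650

Combined assessed value = 969,833.
Unrounded shares: Unit PH1 101,955/969,833 × $6,444,000 = 677,434.18; Unit G2 635,558/969,833 × $6,444,000 = 4,222,928.85; Unit 2B 232,320/969,833 × $6,444,000 = 1,543,636.98.
At nearest $50: Unit PH1 $677,450; Unit G2 $4,222,950; Unit 2B $1,543,650. Sum = $6,444,050.
Difference $6,444,000 − $6,444,050 = −$50 applied to Unit G2: Unit G2 becomes $4,222,900.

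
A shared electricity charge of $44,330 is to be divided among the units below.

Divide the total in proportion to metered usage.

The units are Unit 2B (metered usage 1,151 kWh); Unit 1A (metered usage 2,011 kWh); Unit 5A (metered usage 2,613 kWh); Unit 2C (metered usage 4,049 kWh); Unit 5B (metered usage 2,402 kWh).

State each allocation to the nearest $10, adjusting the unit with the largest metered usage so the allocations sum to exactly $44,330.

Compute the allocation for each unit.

Combined metered usage = 12,226.
Proportional shares: Unit 2B 1,151/12,226 × $44,330 = 4,173.39; Unit 1A 2,011/12,226 × $44,330 = 7,291.64; Unit 5A 2,613/12,226 × $44,330 = 9,474.42; Unit 2C 4,049/12,226 × $44,330 = 14,681.19; Unit 5B 2,402/12,226 × $44,330 = 8,709.36.
Rounded to nearest $10: Unit 2B $4,170; Unit 1A $7,290; Unit 5A $9,470; Unit 2C $14,680; Unit 5B $8,710. Sum = $44,320.
Difference $44,330 − $44,320 = +$10 applied to largest metered usage (Unit 2C): Unit 2C becomes $14,690.

Unit 2B: $4,170; Unit 1A: $7,290; Unit 5A: $9,470; Unit 2C: $14,690; Unit 5B: $8,710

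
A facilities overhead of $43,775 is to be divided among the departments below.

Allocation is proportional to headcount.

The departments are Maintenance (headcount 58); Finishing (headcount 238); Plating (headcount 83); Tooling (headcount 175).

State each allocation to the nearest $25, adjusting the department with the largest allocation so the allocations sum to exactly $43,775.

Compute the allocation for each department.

Maintenance: $4,575 | Finishing: $18,825 | Plating: $6,550 | Tooling: $13,825

Total headcount = 554.
Proportional shares: Maintenance 58/554 × $43,775 = 4,582.94; Finishing 238/554 × $43,775 = 18,805.87; Plating 83/554 × $43,775 = 6,558.35; Tooling 175/554 × $43,775 = 13,827.84.
At nearest $25: Maintenance $4,575; Finishing $18,800; Plating $6,550; Tooling $13,825. Sum = $43,750.
Difference $43,775 − $43,750 = +$25 applied to largest allocation (Finishing): Finishing becomes $18,825.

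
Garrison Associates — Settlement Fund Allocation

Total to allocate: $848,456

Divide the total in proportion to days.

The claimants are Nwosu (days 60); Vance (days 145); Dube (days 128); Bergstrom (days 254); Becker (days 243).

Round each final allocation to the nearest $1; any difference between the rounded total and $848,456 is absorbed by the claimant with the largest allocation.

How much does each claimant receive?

Days total: 830.
Proportional shares: Nwosu 60/830 × $848,456 = 61,334.17; Vance 145/830 × $848,456 = 148,224.24; Dube 128/830 × $848,456 = 130,846.23; Bergstrom 254/830 × $848,456 = 259,647.98; Becker 243/830 × $848,456 = 248,403.38.
At nearest $1: Nwosu $61,334; Vance $148,224; Dube $130,846; Bergstrom $259,648; Becker $248,403. Sum = $848,455.
Difference $848,456 − $848,455 = +$1 applied to largest allocation (Bergstrom): Bergstrom becomes $259,649.

Nwosu: $61,334 | Vance: $148,224 | Dube: $130,846 | Bergstrom: $259,649 | Becker: $248,403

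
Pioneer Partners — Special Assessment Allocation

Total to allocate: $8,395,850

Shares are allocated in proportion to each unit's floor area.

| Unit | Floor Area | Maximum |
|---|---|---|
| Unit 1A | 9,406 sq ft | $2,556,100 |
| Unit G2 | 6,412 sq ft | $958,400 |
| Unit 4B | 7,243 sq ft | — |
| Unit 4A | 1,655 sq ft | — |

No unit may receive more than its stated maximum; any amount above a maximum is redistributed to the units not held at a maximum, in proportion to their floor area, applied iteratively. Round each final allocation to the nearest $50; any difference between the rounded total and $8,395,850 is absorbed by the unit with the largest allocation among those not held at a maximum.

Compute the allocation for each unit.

Unit 1A: $2,556,100; Unit G2: $958,400; Unit 4B: $3,973,450; Unit 4A: $907,900

Combined floor area = 24,716.
Proportional shares (ignoring caps): Unit 1A 3,195,151.53; Unit G2 2,178,110.95; Unit 4B 2,460,395.76; Unit 4A 562,191.77.
Cap binds for Unit 1A ($2,556,100), Unit G2 ($958,400); remaining pool $4,881,350 reallocated over remaining floor area 8,898.
Remaining shares: Unit 4B 3,973,434.26 → $3,973,450; Unit 4A 907,915.74 → $907,900.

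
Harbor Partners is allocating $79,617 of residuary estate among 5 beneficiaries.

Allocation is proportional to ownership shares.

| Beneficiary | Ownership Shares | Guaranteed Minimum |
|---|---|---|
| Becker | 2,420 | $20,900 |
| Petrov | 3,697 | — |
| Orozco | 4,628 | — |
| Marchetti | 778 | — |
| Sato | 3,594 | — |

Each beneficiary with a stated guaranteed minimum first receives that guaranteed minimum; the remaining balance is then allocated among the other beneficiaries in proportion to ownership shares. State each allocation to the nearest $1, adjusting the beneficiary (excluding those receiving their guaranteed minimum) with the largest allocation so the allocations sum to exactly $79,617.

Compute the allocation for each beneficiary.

Becker: $20,900 · Petrov: $17,097 · Orozco: $21,402 · Marchetti: $3,598 · Sato: $16,620

Guaranteed amounts: Becker $20,900. Remaining pool $58,717.
Remaining pool split over remaining ownership shares 12,697: Petrov 17,096.70 → $17,097; Orozco 21,402.09 → $21,402; Marchetti 3,597.84 → $3,598; Sato 16,620.37 → $16,620.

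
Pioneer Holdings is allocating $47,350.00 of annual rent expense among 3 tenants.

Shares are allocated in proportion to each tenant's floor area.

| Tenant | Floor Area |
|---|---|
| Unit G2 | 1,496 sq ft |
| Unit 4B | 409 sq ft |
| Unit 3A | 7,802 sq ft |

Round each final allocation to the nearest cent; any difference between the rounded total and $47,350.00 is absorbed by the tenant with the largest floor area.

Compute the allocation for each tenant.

Unit G2: $7,297.37; Unit 4B: $1,995.07; Unit 3A: $38,057.56

Total floor area = 1,496 + 409 + 7,802 = 9,707.
Pro-rata amounts: Unit G2 7,297.3730; Unit 4B 1,995.0706; Unit 3A 38,057.5564.
After rounding (cent): Unit G2 $7,297.37; Unit 4B $1,995.07; Unit 3A $38,057.56. Sum = $47,350.00.
No rounding difference to absorb.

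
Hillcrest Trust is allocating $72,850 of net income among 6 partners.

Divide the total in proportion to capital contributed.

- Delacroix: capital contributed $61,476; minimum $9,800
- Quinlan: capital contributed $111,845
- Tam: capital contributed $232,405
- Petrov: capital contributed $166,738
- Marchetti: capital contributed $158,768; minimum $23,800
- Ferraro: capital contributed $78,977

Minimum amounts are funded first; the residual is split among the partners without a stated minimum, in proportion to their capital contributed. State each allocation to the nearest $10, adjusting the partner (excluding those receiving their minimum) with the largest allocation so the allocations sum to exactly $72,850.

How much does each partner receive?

Delacroix: $9,800; Quinlan: $7,440; Tam: $15,470; Petrov: $11,090; Marchetti: $23,800; Ferraro: $5,250

Fund the minimums — Delacroix $9,800; Marchetti $23,800. Remaining pool $39,250.
Remaining pool split over remaining capital contributed 589,965: Quinlan 7,440.98 → $7,440; Tam 15,461.76 → $15,460; Petrov 11,092.97 → $11,090; Ferraro 5,254.29 → $5,250.
Rounding difference +$10 applied to Tam → $15,470.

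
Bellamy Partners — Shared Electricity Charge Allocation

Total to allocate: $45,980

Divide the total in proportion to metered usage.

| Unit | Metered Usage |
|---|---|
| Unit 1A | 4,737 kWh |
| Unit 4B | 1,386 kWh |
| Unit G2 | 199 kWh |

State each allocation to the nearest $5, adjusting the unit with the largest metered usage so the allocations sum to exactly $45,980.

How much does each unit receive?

Unit 1A: $34,455 | Unit 4B: $10,080 | Unit G2: $1,445

Combined metered usage = 6,322.
Pro-rata amounts: Unit 1A 4,737/6,322 × $45,980 = 34,452.27; Unit 4B 1,386/6,322 × $45,980 = 10,080.40; Unit G2 199/6,322 × $45,980 = 1,447.33.
After rounding ($5): Unit 1A $34,450; Unit 4B $10,080; Unit G2 $1,445. Sum = $45,975.
Difference $45,980 − $45,975 = +$5 applied to largest metered usage (Unit 1A): Unit 1A becomes $34,455.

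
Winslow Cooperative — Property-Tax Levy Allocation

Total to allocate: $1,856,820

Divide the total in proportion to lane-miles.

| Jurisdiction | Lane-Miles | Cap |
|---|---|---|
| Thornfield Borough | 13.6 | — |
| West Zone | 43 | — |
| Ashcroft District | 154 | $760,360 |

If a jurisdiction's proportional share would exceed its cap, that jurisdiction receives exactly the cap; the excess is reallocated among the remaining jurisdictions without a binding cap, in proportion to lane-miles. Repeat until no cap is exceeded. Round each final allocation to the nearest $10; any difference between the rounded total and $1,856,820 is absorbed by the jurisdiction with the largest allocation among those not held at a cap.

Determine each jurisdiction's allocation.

Thornfield Borough: $263,460 | West Zone: $833,000 | Ashcroft District: $760,360

Total lane-miles = 210.6.
Proportional shares (ignoring caps): Thornfield Borough 119,908.60; West Zone 379,122.79; Ashcroft District 1,357,788.60.
Capped: Ashcroft District ($760,360); residual $1,096,460 reallocated over remaining lane-miles 56.6.
Redistributed shares: Thornfield Borough 263,460.35 → $263,460; West Zone 832,999.65 → $833,000.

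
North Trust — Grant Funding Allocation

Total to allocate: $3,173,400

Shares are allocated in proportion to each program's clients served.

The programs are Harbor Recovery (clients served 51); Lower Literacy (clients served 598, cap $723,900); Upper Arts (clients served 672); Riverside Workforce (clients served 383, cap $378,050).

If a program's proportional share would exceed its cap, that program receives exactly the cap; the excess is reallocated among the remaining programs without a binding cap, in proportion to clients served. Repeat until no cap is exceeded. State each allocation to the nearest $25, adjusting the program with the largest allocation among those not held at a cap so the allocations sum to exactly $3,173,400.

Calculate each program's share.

Sum of clients served: 1,704.
Pro-rata shares before constraints: Harbor Recovery 94,978.52; Lower Literacy 1,113,669.72; Upper Arts 1,251,481.69; Riverside Workforce 713,270.07.
Capped: Lower Literacy ($723,900), Riverside Workforce ($378,050); residual $2,071,450 reallocated over remaining clients served 723.
Remaining shares: Harbor Recovery 146,118.88 → $146,125; Upper Arts 1,925,331.12 → $1,925,325.

Harbor Recovery: $146,125 | Lower Literacy: $723,900 | Upper Arts: $1,925,325 | Riverside Workforce: $378,050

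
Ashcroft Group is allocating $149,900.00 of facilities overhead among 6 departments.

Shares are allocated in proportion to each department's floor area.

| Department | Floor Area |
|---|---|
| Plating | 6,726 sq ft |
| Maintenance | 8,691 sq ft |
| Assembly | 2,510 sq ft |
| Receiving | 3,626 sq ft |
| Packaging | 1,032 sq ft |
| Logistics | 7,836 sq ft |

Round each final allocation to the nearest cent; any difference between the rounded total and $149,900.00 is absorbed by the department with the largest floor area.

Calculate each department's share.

Plating: $33,142.48 | Maintenance: $42,825.05 | Assembly: $12,368.07 | Receiving: $17,867.18 | Packaging: $5,085.20 | Logistics: $38,612.02

Sum of floor area: 6,726 + 8,691 + 2,510 + 3,626 + 1,032 + 7,836 = 30,421.
Proportional shares: Plating 33,142.4805; Maintenance 42,825.0518; Assembly 12,368.0681; Receiving 17,867.1773; Packaging 5,085.1977; Logistics 38,612.0246.
After rounding (cent): Plating $33,142.48; Maintenance $42,825.05; Assembly $12,368.07; Receiving $17,867.18; Packaging $5,085.20; Logistics $38,612.02. Sum = $149,900.00.
Sum already equals the total — no adjustment.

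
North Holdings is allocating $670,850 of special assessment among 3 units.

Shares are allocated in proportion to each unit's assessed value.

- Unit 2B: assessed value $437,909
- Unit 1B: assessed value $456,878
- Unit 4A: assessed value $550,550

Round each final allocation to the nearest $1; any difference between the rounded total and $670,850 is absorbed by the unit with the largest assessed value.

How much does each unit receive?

Total assessed value = 1,445,337.
Pro-rata amounts: Unit 2B 437,909/1,445,337 × $670,850 = 203,254.502; Unit 1B 456,878/1,445,337 × $670,850 = 212,058.92; Unit 4A 550,550/1,445,337 × $670,850 = 255,536.58.
After rounding ($1): Unit 2B $203,255; Unit 1B $212,059; Unit 4A $255,537. Sum = $670,851.
Difference $670,850 − $670,851 = −$1 applied to largest assessed value (Unit 4A): Unit 4A becomes $255,536.

Unit 2B: $203,255 · Unit 1B: $212,059 · Unit 4A: $255,536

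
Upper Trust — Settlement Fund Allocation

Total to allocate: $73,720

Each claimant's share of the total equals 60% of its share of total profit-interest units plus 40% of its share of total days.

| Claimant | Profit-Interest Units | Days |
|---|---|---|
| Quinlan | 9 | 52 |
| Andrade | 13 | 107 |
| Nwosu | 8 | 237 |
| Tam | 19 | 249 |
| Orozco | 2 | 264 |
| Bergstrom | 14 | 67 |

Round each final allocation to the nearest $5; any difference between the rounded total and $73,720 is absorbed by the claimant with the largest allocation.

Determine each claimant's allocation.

Profit-interest units total 65; days total 976.
Composite weights (60% profit-interest units + 40% days): Quinlan 0.1044; Andrade 0.1639; Nwosu 0.1710; Tam 0.2774; Orozco 0.1267; Bergstrom 0.1567.
Proportional shares: Quinlan 7,695.51; Andrade 12,079.20; Nwosu 12,604.45; Tam 20,452.42; Orozco 9,337.25; Bergstrom 11,551.17.
At nearest $5: Quinlan $7,695; Andrade $12,080; Nwosu $12,605; Tam $20,450; Orozco $9,335; Bergstrom $11,550. Sum = $73,715.
Difference $73,720 − $73,715 = +$5 applied to largest allocation (Tam): Tam becomes $20,455.

Quinlan: $7,695; Andrade: $12,080; Nwosu: $12,605; Tam: $20,455; Orozco: $9,335; Bergstrom: $11,550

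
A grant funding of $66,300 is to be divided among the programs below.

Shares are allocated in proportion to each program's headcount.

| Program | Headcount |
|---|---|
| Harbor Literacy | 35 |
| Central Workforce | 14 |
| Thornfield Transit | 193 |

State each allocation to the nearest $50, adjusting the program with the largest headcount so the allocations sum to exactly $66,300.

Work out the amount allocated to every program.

Headcount total: 242.
Raw shares: Harbor Literacy 35/242 × $66,300 = 9,588.84; Central Workforce 14/242 × $66,300 = 3,835.54; Thornfield Transit 193/242 × $66,300 = 52,875.62.
After rounding ($50): Harbor Literacy $9,600; Central Workforce $3,850; Thornfield Transit $52,900. Sum = $66,350.
Difference $66,300 − $66,350 = −$50 applied to largest headcount (Thornfield Transit): Thornfield Transit becomes $52,850.

Harbor Literacy: $9,600 · Central Workforce: $3,850 · Thornfield Transit: $52,850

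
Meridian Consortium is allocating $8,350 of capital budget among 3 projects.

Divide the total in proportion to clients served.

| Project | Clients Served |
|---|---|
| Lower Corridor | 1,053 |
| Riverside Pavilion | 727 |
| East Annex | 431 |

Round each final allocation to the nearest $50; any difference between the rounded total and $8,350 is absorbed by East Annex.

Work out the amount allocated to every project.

Clients served total: 2,211.
Pro-rata amounts: Lower Corridor 1,053/2,211 × $8,350 = 3,976.73; Riverside Pavilion 727/2,211 × $8,350 = 2,745.57; East Annex 431/2,211 × $8,350 = 1,627.70.
At nearest $50: Lower Corridor $4,000; Riverside Pavilion $2,750; East Annex $1,650. Sum = $8,400.
Difference $8,350 − $8,400 = −$50 applied to East Annex: East Annex becomes $1,600.

Lower Corridor: $4,000; Riverside Pavilion: $2,750; East Annex: $1,600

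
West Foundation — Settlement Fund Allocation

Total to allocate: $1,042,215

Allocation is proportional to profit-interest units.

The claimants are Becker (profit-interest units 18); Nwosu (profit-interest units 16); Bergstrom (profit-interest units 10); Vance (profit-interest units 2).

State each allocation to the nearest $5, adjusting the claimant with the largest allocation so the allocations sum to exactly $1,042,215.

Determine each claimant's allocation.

Becker: $407,820 | Nwosu: $362,510 | Bergstrom: $226,570 | Vance: $45,315

Profit-interest units total: 46.
Raw shares: Becker 18/46 × $1,042,215 = 407,823.26; Nwosu 16/46 × $1,042,215 = 362,509.57; Bergstrom 10/46 × $1,042,215 = 226,568.48; Vance 2/46 × $1,042,215 = 45,313.70.
After rounding ($5): Becker $407,825; Nwosu $362,510; Bergstrom $226,570; Vance $45,315. Sum = $1,042,220.
Difference $1,042,215 − $1,042,220 = −$5 applied to largest allocation (Becker): Becker becomes $407,820.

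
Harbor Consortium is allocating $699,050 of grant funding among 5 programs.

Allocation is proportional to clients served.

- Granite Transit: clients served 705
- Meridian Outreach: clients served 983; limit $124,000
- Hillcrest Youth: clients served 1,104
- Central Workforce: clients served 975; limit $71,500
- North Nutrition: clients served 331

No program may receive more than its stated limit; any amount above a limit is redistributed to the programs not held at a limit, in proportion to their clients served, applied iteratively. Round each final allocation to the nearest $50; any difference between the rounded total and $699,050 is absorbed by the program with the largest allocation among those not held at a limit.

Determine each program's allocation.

Granite Transit: $165,900 | Meridian Outreach: $124,000 | Hillcrest Youth: $259,750 | Central Workforce: $71,500 | North Nutrition: $77,900

Total clients served = 4,098.
Unconstrained shares: Granite Transit 120,261.16; Meridian Outreach 167,683.30; Hillcrest Youth 188,323.87; Central Workforce 166,318.63; North Nutrition 56,463.04.
Held at cap: Meridian Outreach ($124,000), Central Workforce ($71,500); residual $503,550 reallocated over remaining clients served 2,140.
Remaining shares: Granite Transit 165,889.14 → $165,900; Hillcrest Youth 259,775.33 → $259,800; North Nutrition 77,885.54 → $77,900.
Rounding difference −$50 applied to Hillcrest Youth → $259,750.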